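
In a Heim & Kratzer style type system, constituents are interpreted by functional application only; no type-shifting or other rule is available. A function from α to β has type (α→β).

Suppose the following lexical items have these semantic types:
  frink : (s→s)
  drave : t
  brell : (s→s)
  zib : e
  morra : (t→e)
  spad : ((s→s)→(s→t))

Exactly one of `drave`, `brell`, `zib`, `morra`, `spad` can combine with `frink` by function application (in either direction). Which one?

spad

drave : t — neither side's domain matches the other.
brell : (s→s) — neither side's domain matches the other.
zib : e — neither side's domain matches the other.
morra : (t→e) — neither side's domain matches the other.
spad — combines: spad : ((s→s)→(s→t)) takes frink : (s→s) as argument, giving (s→t).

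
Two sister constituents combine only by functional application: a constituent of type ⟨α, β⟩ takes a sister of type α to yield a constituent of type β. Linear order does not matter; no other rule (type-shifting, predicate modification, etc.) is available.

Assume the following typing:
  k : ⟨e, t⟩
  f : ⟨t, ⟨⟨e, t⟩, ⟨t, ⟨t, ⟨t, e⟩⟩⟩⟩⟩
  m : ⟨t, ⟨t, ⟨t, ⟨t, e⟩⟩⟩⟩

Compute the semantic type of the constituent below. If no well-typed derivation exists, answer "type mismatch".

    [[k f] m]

[k f]: ⟨e, t⟩ with ⟨t, ⟨⟨e, t⟩, ⟨t, ⟨t, ⟨t, e⟩⟩⟩⟩⟩ — neither is a function whose domain matches the other; composition fails here.

type mismatch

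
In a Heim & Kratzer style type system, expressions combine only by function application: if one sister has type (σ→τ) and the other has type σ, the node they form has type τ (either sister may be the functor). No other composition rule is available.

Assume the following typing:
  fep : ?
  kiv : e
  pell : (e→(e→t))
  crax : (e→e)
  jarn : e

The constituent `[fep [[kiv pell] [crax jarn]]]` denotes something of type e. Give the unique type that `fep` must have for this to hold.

(t→e)

[fep [[kiv pell] [crax jarn]]] must have type e. The sister [[kiv pell] [crax jarn]] has type t; that is not a function onto e, so fep must be the functor, of type (t→e).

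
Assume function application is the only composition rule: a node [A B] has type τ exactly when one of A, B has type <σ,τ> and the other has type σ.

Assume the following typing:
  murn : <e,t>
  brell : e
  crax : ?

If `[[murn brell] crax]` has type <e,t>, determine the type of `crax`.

At [[murn brell] crax] (required: <e,t>): [murn brell] is t, which is not a function with range <e,t>; hence crax is the functor — type <t,<e,t>>.

<t,<e,t>>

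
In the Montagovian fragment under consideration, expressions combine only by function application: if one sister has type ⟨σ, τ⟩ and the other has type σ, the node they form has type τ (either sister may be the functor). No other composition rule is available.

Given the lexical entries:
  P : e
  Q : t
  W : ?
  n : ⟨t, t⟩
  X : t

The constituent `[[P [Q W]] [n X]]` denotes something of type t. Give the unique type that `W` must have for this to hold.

⟨t, ⟨e, ⟨t, t⟩⟩⟩

At [[P [Q W]] [n X]] (required: t): [n X] is t, which is not a function with range t; hence [P [Q W]] is the functor — type ⟨t, t⟩.
At [P [Q W]] (required: ⟨t, t⟩): P is e, which is not a function with range ⟨t, t⟩; hence [Q W] is the functor — type ⟨e, ⟨t, t⟩⟩.
At [Q W] (required: ⟨e, ⟨t, t⟩⟩): Q is t, which is not a function with range ⟨e, ⟨t, t⟩⟩; hence W is the functor — type ⟨t, ⟨e, ⟨t, t⟩⟩⟩.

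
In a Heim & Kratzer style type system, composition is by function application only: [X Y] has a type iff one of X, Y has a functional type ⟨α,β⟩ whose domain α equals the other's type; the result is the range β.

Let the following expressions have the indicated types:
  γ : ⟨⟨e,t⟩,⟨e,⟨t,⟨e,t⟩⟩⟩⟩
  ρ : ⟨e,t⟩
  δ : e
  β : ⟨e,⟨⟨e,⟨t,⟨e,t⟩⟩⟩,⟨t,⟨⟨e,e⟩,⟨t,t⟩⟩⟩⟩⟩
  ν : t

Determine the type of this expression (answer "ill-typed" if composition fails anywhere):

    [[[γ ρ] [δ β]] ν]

[γ ρ]: ⟨⟨e,t⟩,⟨e,⟨t,⟨e,t⟩⟩⟩⟩ applied to ⟨e,t⟩ yields ⟨e,⟨t,⟨e,t⟩⟩⟩.
[δ β]: ⟨e,⟨⟨e,⟨t,⟨e,t⟩⟩⟩,⟨t,⟨⟨e,e⟩,⟨t,t⟩⟩⟩⟩⟩ applied to e yields ⟨⟨e,⟨t,⟨e,t⟩⟩⟩,⟨t,⟨⟨e,e⟩,⟨t,t⟩⟩⟩⟩.
[[γ ρ] [δ β]]: ⟨⟨e,⟨t,⟨e,t⟩⟩⟩,⟨t,⟨⟨e,e⟩,⟨t,t⟩⟩⟩⟩ applied to ⟨e,⟨t,⟨e,t⟩⟩⟩ yields ⟨t,⟨⟨e,e⟩,⟨t,t⟩⟩⟩.
[[[γ ρ] [δ β]] ν]: ⟨t,⟨⟨e,e⟩,⟨t,t⟩⟩⟩ applied to t yields ⟨⟨e,e⟩,⟨t,t⟩⟩.

⟨⟨e,e⟩,⟨t,t⟩⟩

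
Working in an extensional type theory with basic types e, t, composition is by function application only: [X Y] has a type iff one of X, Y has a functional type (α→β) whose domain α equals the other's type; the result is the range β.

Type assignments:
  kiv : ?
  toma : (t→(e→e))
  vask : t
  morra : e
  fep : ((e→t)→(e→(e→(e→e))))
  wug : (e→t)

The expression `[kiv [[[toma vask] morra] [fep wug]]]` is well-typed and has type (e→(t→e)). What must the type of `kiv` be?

((e→(e→e))→(e→(t→e)))

For [kiv [[[toma vask] morra] [fep wug]]] to have type (e→(t→e)) with [[[toma vask] morra] [fep wug]] of type (e→(e→e)), kiv must be the function: kiv : ((e→(e→e))→(e→(t→e))).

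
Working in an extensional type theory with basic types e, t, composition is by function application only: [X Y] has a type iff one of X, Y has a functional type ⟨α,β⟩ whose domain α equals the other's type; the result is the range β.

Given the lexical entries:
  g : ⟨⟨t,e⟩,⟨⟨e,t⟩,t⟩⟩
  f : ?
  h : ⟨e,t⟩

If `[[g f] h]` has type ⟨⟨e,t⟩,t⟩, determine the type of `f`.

⟨⟨⟨t,e⟩,⟨⟨e,t⟩,t⟩⟩,⟨⟨e,t⟩,⟨⟨e,t⟩,t⟩⟩⟩

At [[g f] h] (required: ⟨⟨e,t⟩,t⟩): h is ⟨e,t⟩, which is not a function with range ⟨⟨e,t⟩,t⟩; hence [g f] is the functor — type ⟨⟨e,t⟩,⟨⟨e,t⟩,t⟩⟩.
At [g f] (required: ⟨⟨e,t⟩,⟨⟨e,t⟩,t⟩⟩): g is ⟨⟨t,e⟩,⟨⟨e,t⟩,t⟩⟩, which is not a function with range ⟨⟨e,t⟩,⟨⟨e,t⟩,t⟩⟩; hence f is the functor — type ⟨⟨⟨t,e⟩,⟨⟨e,t⟩,t⟩⟩,⟨⟨e,t⟩,⟨⟨e,t⟩,t⟩⟩⟩.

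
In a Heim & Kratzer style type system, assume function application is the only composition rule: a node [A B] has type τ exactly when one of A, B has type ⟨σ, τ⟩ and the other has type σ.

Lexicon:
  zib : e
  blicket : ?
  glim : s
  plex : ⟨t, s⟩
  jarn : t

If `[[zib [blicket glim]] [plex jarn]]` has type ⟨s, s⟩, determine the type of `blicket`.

⟨s, ⟨e, ⟨s, ⟨s, s⟩⟩⟩⟩

At [[zib [blicket glim]] [plex jarn]] (required: ⟨s, s⟩): [plex jarn] is s, which is not a function with range ⟨s, s⟩; hence [zib [blicket glim]] is the functor — type ⟨s, ⟨s, s⟩⟩.
At [zib [blicket glim]] (required: ⟨s, ⟨s, s⟩⟩): zib is e, which is not a function with range ⟨s, ⟨s, s⟩⟩; hence [blicket glim] is the functor — type ⟨e, ⟨s, ⟨s, s⟩⟩⟩.
At [blicket glim] (required: ⟨e, ⟨s, ⟨s, s⟩⟩⟩): glim is s, which is not a function with range ⟨e, ⟨s, ⟨s, s⟩⟩⟩; hence blicket is the functor — type ⟨s, ⟨e, ⟨s, ⟨s, s⟩⟩⟩⟩.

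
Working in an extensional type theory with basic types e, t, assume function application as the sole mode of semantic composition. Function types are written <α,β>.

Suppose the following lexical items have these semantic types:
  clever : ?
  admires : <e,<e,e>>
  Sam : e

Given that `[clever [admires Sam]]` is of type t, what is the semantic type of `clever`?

<<e,e>,t>

At [clever [admires Sam]] (required: t): [admires Sam] is <e,e>, which is not a function with range t; hence clever is the functor — type <<e,e>,t>.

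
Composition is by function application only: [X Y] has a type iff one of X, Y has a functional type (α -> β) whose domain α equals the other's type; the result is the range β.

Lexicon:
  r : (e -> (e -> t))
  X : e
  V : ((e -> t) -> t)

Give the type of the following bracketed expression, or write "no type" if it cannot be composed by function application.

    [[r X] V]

At [r X], r : (e -> (e -> t)) takes X : e, giving (e -> t).
At [[r X] V], V : ((e -> t) -> t) takes [r X] : (e -> t), giving t.

t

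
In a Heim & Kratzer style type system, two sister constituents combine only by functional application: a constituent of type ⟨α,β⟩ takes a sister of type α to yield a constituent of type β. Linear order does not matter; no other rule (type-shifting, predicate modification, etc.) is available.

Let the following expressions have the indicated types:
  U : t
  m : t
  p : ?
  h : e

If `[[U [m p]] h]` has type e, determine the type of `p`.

⟨t,⟨t,⟨e,e⟩⟩⟩

[[U [m p]] h] is required to be e. h : e cannot yield e as functor, so [U [m p]] : ⟨e,e⟩.
[U [m p]] is required to be ⟨e,e⟩. U : t cannot yield ⟨e,e⟩ as functor, so [m p] : ⟨t,⟨e,e⟩⟩.
[m p] is required to be ⟨t,⟨e,e⟩⟩. m : t cannot yield ⟨t,⟨e,e⟩⟩ as functor, so p : ⟨t,⟨t,⟨e,e⟩⟩⟩.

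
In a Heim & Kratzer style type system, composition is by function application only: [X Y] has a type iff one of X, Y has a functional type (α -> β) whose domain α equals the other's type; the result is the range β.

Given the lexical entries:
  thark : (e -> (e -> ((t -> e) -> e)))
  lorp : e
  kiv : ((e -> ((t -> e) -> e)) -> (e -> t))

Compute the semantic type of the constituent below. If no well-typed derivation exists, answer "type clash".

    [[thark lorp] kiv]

(e -> t)

[thark lorp]: (e -> (e -> ((t -> e) -> e))) applied to e yields (e -> ((t -> e) -> e)).
[[thark lorp] kiv]: ((e -> ((t -> e) -> e)) -> (e -> t)) applied to (e -> ((t -> e) -> e)) yields (e -> t).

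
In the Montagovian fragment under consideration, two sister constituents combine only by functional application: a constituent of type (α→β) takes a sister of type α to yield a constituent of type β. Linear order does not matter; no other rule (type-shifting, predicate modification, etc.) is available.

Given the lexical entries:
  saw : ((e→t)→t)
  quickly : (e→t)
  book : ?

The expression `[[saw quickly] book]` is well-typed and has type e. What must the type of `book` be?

(t→e)

[[saw quickly] book] is required to be e. [saw quickly] : t cannot yield e as functor, so book : (t→e).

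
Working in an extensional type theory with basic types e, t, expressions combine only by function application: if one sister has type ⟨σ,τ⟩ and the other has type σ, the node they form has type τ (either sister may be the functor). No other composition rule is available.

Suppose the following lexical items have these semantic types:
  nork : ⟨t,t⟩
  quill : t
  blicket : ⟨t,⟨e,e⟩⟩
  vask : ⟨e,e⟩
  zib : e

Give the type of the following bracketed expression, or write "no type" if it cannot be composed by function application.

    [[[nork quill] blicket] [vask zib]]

e

[nork quill]: ⟨t,t⟩ applied to t yields t.
[[nork quill] blicket]: ⟨t,⟨e,e⟩⟩ applied to t yields ⟨e,e⟩.
[vask zib]: ⟨e,e⟩ applied to e yields e.
[[[nork quill] blicket] [vask zib]]: ⟨e,e⟩ applied to e yields e.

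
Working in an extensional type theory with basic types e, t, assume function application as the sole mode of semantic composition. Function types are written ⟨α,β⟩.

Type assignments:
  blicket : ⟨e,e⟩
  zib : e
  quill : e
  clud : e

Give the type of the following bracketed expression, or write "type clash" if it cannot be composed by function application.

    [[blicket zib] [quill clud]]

[blicket zib]: functor blicket : ⟨e,e⟩, argument zib : e; result e.
At [quill clud]: neither e nor e can take the other as argument; the node is ill-typed.

type clash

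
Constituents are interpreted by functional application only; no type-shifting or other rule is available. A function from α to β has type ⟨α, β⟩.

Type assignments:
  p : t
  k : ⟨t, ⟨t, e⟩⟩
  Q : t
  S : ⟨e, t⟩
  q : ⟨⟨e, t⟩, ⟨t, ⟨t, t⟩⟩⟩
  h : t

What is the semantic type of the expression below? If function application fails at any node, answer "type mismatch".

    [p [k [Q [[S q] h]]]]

[S q]: ⟨⟨e, t⟩, ⟨t, ⟨t, t⟩⟩⟩ applied to ⟨e, t⟩ yields ⟨t, ⟨t, t⟩⟩.
[[S q] h]: ⟨t, ⟨t, t⟩⟩ applied to t yields ⟨t, t⟩.
[Q [[S q] h]]: ⟨t, t⟩ applied to t yields t.
[k [Q [[S q] h]]]: ⟨t, ⟨t, e⟩⟩ applied to t yields ⟨t, e⟩.
[p [k [Q [[S q] h]]]]: ⟨t, e⟩ applied to t yields e.

e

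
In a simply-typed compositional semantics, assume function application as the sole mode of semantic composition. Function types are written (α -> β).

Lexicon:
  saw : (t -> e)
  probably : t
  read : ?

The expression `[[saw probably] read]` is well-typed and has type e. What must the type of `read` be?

(e -> e)

For [[saw probably] read] to have type e with [saw probably] of type e, read must be the function: read : (e -> e).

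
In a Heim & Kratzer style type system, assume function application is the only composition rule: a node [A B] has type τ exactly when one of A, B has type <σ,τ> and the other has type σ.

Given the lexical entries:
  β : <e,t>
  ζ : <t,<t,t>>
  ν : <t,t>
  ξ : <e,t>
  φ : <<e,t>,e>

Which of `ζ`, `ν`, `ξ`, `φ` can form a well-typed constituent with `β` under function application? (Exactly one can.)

ζ : <t,<t,t>> — no; β wants e, and ζ wants t.
ν : <t,t> — no; β wants e, and ν wants t.
ξ : <e,t> — no; β wants e, and ξ wants e.
φ — combines: φ : <<e,t>,e> takes β : <e,t> as argument, giving e.

φ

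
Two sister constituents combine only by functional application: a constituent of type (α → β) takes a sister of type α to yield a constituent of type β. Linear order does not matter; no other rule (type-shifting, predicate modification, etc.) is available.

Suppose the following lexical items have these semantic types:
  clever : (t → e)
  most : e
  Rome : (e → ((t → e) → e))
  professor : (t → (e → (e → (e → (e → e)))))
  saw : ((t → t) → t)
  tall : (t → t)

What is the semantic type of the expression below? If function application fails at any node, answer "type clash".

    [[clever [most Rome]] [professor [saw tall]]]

(e → (e → (e → e)))

[most Rome]: Rome is (e → ((t → e) → e)), most is e; result ((t → e) → e).
[clever [most Rome]]: [most Rome] is ((t → e) → e), clever is (t → e); result e.
[saw tall]: saw is ((t → t) → t), tall is (t → t); result t.
[professor [saw tall]]: professor is (t → (e → (e → (e → (e → e))))), [saw tall] is t; result (e → (e → (e → (e → e)))).
[[clever [most Rome]] [professor [saw tall]]]: [professor [saw tall]] is (e → (e → (e → (e → e)))), [clever [most Rome]] is e; result (e → (e → (e → e))).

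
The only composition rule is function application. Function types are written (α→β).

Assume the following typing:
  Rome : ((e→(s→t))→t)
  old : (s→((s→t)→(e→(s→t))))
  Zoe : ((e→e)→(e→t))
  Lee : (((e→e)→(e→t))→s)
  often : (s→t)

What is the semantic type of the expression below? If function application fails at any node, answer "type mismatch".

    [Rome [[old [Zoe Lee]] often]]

t

[Zoe Lee]: (((e→e)→(e→t))→s) applied to ((e→e)→(e→t)) yields s.
[old [Zoe Lee]]: (s→((s→t)→(e→(s→t)))) applied to s yields ((s→t)→(e→(s→t))).
[[old [Zoe Lee]] often]: ((s→t)→(e→(s→t))) applied to (s→t) yields (e→(s→t)).
[Rome [[old [Zoe Lee]] often]]: ((e→(s→t))→t) applied to (e→(s→t)) yields t.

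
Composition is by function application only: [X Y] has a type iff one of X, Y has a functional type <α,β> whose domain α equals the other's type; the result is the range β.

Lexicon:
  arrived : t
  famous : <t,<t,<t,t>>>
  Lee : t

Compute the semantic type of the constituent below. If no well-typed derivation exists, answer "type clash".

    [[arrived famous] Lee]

<t,t>

At [arrived famous], famous : <t,<t,<t,t>>> takes arrived : t, giving <t,<t,t>>.
At [[arrived famous] Lee], [arrived famous] : <t,<t,t>> takes Lee : t, giving <t,t>.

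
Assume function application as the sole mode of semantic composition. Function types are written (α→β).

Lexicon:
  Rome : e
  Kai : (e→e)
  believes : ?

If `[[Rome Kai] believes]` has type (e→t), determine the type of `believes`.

At [[Rome Kai] believes] (required: (e→t)): [Rome Kai] is e, which is not a function with range (e→t); hence believes is the functor — type (e→(e→t)).

(e→(e→t))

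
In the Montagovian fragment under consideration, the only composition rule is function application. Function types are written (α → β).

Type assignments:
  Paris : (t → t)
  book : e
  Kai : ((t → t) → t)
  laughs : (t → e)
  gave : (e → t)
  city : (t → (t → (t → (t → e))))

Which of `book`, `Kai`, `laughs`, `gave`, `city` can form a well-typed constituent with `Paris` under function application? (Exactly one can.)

book : e — no; Paris wants t, and book wants nothing (atomic).
Kai — combines: Kai : ((t → t) → t) takes Paris : (t → t) as argument, giving t.
laughs : (t → e) — no; Paris wants t, and laughs wants t.
gave : (e → t) — no; Paris wants t, and gave wants e.
city : (t → (t → (t → (t → e)))) — no; Paris wants t, and city wants t.

Kai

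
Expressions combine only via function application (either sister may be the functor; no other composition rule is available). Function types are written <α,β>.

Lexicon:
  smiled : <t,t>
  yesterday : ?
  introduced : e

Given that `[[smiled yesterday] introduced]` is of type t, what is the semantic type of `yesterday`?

[[smiled yesterday] introduced] is required to be t. introduced : e cannot yield t as functor, so [smiled yesterday] : <e,t>.
[smiled yesterday] is required to be <e,t>. smiled : <t,t> cannot yield <e,t> as functor, so yesterday : <<t,t>,<e,t>>.

<<t,t>,<e,t>>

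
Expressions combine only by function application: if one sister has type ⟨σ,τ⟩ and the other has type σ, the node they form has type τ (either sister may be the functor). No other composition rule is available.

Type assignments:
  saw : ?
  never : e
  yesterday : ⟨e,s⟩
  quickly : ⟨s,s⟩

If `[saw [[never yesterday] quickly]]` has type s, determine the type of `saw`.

For [saw [[never yesterday] quickly]] to have type s with [[never yesterday] quickly] of type s, saw must be the function: saw : ⟨s,s⟩.

⟨s,s⟩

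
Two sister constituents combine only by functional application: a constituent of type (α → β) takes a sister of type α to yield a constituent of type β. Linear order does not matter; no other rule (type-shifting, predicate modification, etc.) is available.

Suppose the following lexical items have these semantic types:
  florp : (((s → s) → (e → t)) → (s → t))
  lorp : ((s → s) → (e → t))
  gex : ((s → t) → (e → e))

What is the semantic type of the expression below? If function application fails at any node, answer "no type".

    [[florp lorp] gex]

(e → e)

[florp lorp]: florp is (((s → s) → (e → t)) → (s → t)), lorp is ((s → s) → (e → t)); result (s → t).
[[florp lorp] gex]: gex is ((s → t) → (e → e)), [florp lorp] is (s → t); result (e → e).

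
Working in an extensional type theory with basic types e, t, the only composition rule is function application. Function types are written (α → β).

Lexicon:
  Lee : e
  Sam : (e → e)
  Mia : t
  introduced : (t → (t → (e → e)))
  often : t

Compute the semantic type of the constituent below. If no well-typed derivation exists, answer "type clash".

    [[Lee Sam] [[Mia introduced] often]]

e

[Lee Sam]: Sam is (e → e), Lee is e; result e.
[Mia introduced]: introduced is (t → (t → (e → e))), Mia is t; result (t → (e → e)).
[[Mia introduced] often]: [Mia introduced] is (t → (e → e)), often is t; result (e → e).
[[Lee Sam] [[Mia introduced] often]]: [[Mia introduced] often] is (e → e), [Lee Sam] is e; result e.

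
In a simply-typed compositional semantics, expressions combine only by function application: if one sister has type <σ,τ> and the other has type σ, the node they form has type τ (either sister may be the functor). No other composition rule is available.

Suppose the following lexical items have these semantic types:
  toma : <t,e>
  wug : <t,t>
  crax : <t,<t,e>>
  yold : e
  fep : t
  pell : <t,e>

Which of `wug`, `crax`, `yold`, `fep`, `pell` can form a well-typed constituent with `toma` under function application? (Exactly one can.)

fep

wug : <t,t> — toma needs t; wug needs t; neither fits.
crax : <t,<t,e>> — toma needs t; crax needs t; neither fits.
yold : e — toma needs t; yold needs nothing (atomic); neither fits.
fep — combines: toma : <t,e> takes fep : t as argument, giving e.
pell : <t,e> — toma needs t; pell needs t; neither fits.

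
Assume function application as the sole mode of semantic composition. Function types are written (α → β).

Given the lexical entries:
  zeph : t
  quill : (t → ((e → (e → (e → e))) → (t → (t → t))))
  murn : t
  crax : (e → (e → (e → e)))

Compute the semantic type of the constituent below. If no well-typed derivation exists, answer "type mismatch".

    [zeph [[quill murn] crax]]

(t → t)

[quill murn]: quill is (t → ((e → (e → (e → e))) → (t → (t → t)))), murn is t; result ((e → (e → (e → e))) → (t → (t → t))).
[[quill murn] crax]: [quill murn] is ((e → (e → (e → e))) → (t → (t → t))), crax is (e → (e → (e → e))); result (t → (t → t)).
[zeph [[quill murn] crax]]: [[quill murn] crax] is (t → (t → t)), zeph is t; result (t → t).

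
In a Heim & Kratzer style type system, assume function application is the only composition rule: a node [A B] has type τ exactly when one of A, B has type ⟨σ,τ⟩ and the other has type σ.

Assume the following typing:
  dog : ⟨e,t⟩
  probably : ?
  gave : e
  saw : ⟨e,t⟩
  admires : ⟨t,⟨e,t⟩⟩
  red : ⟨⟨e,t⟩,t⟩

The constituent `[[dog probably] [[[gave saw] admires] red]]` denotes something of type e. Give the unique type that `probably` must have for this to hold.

For [[dog probably] [[[gave saw] admires] red]] to have type e with [[[gave saw] admires] red] of type t, [dog probably] must be the function: [dog probably] : ⟨t,e⟩.
For [dog probably] to have type ⟨t,e⟩ with dog of type ⟨e,t⟩, probably must be the function: probably : ⟨⟨e,t⟩,⟨t,e⟩⟩.

⟨⟨e,t⟩,⟨t,e⟩⟩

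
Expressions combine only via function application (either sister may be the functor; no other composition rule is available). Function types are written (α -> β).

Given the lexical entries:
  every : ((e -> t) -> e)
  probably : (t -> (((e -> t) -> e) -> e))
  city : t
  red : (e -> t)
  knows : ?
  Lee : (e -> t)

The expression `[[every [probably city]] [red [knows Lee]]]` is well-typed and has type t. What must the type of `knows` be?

((e -> t) -> ((e -> t) -> (e -> t)))

[[every [probably city]] [red [knows Lee]]] is required to be t. [every [probably city]] : e cannot yield t as functor, so [red [knows Lee]] : (e -> t).
[red [knows Lee]] is required to be (e -> t). red : (e -> t) cannot yield (e -> t) as functor, so [knows Lee] : ((e -> t) -> (e -> t)).
[knows Lee] is required to be ((e -> t) -> (e -> t)). Lee : (e -> t) cannot yield ((e -> t) -> (e -> t)) as functor, so knows : ((e -> t) -> ((e -> t) -> (e -> t))).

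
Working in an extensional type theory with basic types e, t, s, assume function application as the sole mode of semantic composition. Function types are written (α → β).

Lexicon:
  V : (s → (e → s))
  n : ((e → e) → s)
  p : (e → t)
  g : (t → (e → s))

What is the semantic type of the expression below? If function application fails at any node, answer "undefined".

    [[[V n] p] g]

undefined

[V n]: (s → (e → s)) with ((e → e) → s) — neither is a function whose domain matches the other; composition fails here.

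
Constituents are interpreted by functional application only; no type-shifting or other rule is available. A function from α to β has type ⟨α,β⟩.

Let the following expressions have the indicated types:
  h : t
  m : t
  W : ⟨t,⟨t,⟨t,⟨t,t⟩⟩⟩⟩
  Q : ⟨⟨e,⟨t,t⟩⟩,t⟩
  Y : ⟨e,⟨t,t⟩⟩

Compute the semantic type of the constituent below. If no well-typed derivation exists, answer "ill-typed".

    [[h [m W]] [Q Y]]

[m W]: functor W : ⟨t,⟨t,⟨t,⟨t,t⟩⟩⟩⟩, argument m : t; result ⟨t,⟨t,⟨t,t⟩⟩⟩.
[h [m W]]: functor [m W] : ⟨t,⟨t,⟨t,t⟩⟩⟩, argument h : t; result ⟨t,⟨t,t⟩⟩.
[Q Y]: functor Q : ⟨⟨e,⟨t,t⟩⟩,t⟩, argument Y : ⟨e,⟨t,t⟩⟩; result t.
[[h [m W]] [Q Y]]: functor [h [m W]] : ⟨t,⟨t,t⟩⟩, argument [Q Y] : t; result ⟨t,t⟩.

⟨t,t⟩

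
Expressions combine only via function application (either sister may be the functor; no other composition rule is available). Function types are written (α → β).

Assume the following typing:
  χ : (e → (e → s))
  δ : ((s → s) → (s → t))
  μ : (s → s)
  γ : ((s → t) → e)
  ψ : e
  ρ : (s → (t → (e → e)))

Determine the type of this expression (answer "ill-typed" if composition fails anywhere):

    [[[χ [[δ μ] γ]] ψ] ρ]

At [δ μ], δ : ((s → s) → (s → t)) takes μ : (s → s), giving (s → t).
At [[δ μ] γ], γ : ((s → t) → e) takes [δ μ] : (s → t), giving e.
At [χ [[δ μ] γ]], χ : (e → (e → s)) takes [[δ μ] γ] : e, giving (e → s).
At [[χ [[δ μ] γ]] ψ], [χ [[δ μ] γ]] : (e → s) takes ψ : e, giving s.
At [[[χ [[δ μ] γ]] ψ] ρ], ρ : (s → (t → (e → e))) takes [[χ [[δ μ] γ]] ψ] : s, giving (t → (e → e)).

(t → (e → e))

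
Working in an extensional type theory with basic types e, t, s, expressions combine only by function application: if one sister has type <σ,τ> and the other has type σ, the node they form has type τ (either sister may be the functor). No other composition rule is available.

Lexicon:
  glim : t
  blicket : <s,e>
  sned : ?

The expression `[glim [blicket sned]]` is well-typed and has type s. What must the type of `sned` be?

[glim [blicket sned]] is required to be s. glim : t cannot yield s as functor, so [blicket sned] : <t,s>.
[blicket sned] is required to be <t,s>. blicket : <s,e> cannot yield <t,s> as functor, so sned : <<s,e>,<t,s>>.

<<s,e>,<t,s>>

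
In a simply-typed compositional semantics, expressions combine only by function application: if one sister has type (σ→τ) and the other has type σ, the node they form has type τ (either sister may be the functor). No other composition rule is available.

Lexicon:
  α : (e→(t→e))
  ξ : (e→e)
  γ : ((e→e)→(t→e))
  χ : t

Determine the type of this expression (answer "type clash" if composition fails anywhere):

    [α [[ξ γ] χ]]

[ξ γ]: functor γ : ((e→e)→(t→e)), argument ξ : (e→e); result (t→e).
[[ξ γ] χ]: functor [ξ γ] : (t→e), argument χ : t; result e.
[α [[ξ γ] χ]]: functor α : (e→(t→e)), argument [[ξ γ] χ] : e; result (t→e).

(t→e)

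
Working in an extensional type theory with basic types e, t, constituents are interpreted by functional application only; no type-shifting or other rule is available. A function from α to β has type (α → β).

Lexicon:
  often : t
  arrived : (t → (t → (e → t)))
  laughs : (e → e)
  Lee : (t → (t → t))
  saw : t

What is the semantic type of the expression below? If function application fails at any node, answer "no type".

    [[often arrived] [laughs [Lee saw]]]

[often arrived] — arrived of type (t → (t → (e → t))) combines with often of type t: type (t → (e → t)).
[Lee saw] — Lee of type (t → (t → t)) combines with saw of type t: type (t → t).
[laughs [Lee saw]]: (e → e) and (t → t) cannot combine by function application — type clash.

no type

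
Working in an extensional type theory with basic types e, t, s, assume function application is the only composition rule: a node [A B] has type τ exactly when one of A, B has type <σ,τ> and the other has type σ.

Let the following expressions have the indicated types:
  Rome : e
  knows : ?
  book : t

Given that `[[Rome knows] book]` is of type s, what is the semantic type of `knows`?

<e,<t,s>>

[[Rome knows] book] must have type s. The sister book has type t; that is not a function onto s, so [Rome knows] must be the functor, of type <t,s>.
[Rome knows] must have type <t,s>. The sister Rome has type e; that is not a function onto <t,s>, so knows must be the functor, of type <e,<t,s>>.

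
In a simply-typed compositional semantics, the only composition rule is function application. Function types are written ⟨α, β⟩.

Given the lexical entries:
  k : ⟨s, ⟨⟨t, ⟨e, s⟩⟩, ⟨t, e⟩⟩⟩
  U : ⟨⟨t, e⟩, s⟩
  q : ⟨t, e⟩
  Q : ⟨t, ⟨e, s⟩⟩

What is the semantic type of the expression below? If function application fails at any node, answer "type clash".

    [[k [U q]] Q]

⟨t, e⟩

[U q]: functor U : ⟨⟨t, e⟩, s⟩, argument q : ⟨t, e⟩; result s.
[k [U q]]: functor k : ⟨s, ⟨⟨t, ⟨e, s⟩⟩, ⟨t, e⟩⟩⟩, argument [U q] : s; result ⟨⟨t, ⟨e, s⟩⟩, ⟨t, e⟩⟩.
[[k [U q]] Q]: functor [k [U q]] : ⟨⟨t, ⟨e, s⟩⟩, ⟨t, e⟩⟩, argument Q : ⟨t, ⟨e, s⟩⟩; result ⟨t, e⟩.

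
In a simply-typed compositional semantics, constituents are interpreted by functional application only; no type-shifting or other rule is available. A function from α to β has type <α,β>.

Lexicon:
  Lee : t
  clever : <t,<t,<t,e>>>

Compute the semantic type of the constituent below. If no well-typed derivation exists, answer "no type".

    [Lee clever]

At [Lee clever], clever : <t,<t,<t,e>>> takes Lee : t, giving <t,<t,e>>.

<t,<t,e>>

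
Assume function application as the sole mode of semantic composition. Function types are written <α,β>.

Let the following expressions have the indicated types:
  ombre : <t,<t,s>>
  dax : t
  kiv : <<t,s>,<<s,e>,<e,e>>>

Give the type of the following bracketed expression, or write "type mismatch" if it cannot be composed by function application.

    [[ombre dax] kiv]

<<s,e>,<e,e>>

[ombre dax]: ombre is <t,<t,s>>, dax is t; result <t,s>.
[[ombre dax] kiv]: kiv is <<t,s>,<<s,e>,<e,e>>>, [ombre dax] is <t,s>; result <<s,e>,<e,e>>.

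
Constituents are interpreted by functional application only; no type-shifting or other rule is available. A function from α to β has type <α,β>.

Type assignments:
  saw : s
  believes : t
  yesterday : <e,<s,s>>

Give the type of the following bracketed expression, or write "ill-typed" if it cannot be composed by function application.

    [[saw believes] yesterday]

[saw believes]: s and t cannot combine by function application — type clash.

ill-typed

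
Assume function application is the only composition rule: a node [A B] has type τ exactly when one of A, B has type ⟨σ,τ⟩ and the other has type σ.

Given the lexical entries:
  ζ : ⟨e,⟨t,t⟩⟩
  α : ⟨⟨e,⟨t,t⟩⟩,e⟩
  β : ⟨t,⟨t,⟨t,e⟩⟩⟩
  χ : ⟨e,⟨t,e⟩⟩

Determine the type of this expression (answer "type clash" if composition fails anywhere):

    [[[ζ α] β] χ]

type clash

[ζ α]: functor α : ⟨⟨e,⟨t,t⟩⟩,e⟩, argument ζ : ⟨e,⟨t,t⟩⟩; result e.
[[ζ α] β]: e with ⟨t,⟨t,⟨t,e⟩⟩⟩ — neither is a function whose domain matches the other; composition fails here.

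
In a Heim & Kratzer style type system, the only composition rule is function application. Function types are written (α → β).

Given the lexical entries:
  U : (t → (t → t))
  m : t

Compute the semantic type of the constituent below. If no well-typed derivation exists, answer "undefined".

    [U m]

(t → t)

[U m] — U of type (t → (t → t)) combines with m of type t: type (t → t).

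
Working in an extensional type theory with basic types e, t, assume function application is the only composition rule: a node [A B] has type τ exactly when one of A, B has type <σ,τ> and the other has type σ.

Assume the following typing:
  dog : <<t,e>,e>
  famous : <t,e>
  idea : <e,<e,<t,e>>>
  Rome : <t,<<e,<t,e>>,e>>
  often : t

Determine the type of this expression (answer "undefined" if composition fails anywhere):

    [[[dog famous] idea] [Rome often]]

e

[dog famous]: <<t,e>,e> applied to <t,e> yields e.
[[dog famous] idea]: <e,<e,<t,e>>> applied to e yields <e,<t,e>>.
[Rome often]: <t,<<e,<t,e>>,e>> applied to t yields <<e,<t,e>>,e>.
[[[dog famous] idea] [Rome often]]: <<e,<t,e>>,e> applied to <e,<t,e>> yields e.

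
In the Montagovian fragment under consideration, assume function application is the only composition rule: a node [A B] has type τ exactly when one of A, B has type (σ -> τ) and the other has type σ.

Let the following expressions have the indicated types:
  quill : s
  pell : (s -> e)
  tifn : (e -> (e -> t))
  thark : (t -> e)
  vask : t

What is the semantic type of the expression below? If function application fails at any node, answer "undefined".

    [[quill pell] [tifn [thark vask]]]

[quill pell]: (s -> e) applied to s yields e.
[thark vask]: (t -> e) applied to t yields e.
[tifn [thark vask]]: (e -> (e -> t)) applied to e yields (e -> t).
[[quill pell] [tifn [thark vask]]]: (e -> t) applied to e yields t.

t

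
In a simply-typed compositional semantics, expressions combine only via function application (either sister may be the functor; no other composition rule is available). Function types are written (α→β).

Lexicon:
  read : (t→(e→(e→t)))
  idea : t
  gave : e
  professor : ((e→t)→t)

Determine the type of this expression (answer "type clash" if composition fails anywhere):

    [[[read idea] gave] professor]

[read idea]: functor read : (t→(e→(e→t))), argument idea : t; result (e→(e→t)).
[[read idea] gave]: functor [read idea] : (e→(e→t)), argument gave : e; result (e→t).
[[[read idea] gave] professor]: functor professor : ((e→t)→t), argument [[read idea] gave] : (e→t); result t.

t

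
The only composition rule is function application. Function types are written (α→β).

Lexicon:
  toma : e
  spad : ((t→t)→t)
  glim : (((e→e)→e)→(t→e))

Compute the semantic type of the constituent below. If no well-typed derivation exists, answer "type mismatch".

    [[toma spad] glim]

type mismatch

[toma spad]: e and ((t→t)→t) cannot combine by function application — type clash.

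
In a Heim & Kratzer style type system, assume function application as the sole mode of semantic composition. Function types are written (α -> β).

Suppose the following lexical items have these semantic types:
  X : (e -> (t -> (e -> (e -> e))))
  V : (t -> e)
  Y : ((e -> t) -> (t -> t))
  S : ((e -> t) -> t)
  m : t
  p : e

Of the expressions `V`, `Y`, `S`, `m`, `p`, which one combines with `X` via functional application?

V : (t -> e) — does not combine with X.
Y : ((e -> t) -> (t -> t)) — does not combine with X.
S : ((e -> t) -> t) — does not combine with X.
m : t — does not combine with X.
p — combines: X : (e -> (t -> (e -> (e -> e)))) takes p : e as argument, giving (t -> (e -> (e -> e))).

p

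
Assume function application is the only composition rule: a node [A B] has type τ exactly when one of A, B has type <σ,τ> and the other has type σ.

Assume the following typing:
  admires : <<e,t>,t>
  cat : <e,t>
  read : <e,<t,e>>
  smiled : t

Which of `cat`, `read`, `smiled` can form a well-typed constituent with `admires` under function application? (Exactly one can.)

cat — combines: admires : <<e,t>,t> takes cat : <e,t> as argument, giving t.
read : <e,<t,e>> — does not combine with admires.
smiled : t — does not combine with admires.

cat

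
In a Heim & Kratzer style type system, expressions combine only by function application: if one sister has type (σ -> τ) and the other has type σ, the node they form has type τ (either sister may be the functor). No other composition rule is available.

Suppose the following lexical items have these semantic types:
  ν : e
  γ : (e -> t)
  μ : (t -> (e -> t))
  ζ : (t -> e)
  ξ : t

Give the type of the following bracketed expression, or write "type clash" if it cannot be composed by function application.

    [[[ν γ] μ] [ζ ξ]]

[ν γ]: γ is (e -> t), ν is e; result t.
[[ν γ] μ]: μ is (t -> (e -> t)), [ν γ] is t; result (e -> t).
[ζ ξ]: ζ is (t -> e), ξ is t; result e.
[[[ν γ] μ] [ζ ξ]]: [[ν γ] μ] is (e -> t), [ζ ξ] is e; result t.

t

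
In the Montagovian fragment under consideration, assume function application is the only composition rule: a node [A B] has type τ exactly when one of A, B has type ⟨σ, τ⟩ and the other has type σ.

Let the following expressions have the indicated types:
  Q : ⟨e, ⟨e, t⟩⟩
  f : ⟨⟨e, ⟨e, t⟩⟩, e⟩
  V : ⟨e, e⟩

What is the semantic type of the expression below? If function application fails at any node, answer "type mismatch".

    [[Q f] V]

e

[Q f]: f is ⟨⟨e, ⟨e, t⟩⟩, e⟩, Q is ⟨e, ⟨e, t⟩⟩; result e.
[[Q f] V]: V is ⟨e, e⟩, [Q f] is e; result e.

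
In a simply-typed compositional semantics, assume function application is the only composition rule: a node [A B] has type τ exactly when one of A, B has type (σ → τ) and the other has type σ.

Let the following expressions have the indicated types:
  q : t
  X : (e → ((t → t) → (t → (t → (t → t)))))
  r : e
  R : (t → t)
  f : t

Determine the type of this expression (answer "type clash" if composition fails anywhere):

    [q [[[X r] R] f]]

At [X r], X : (e → ((t → t) → (t → (t → (t → t))))) takes r : e, giving ((t → t) → (t → (t → (t → t)))).
At [[X r] R], [X r] : ((t → t) → (t → (t → (t → t)))) takes R : (t → t), giving (t → (t → (t → t))).
At [[[X r] R] f], [[X r] R] : (t → (t → (t → t))) takes f : t, giving (t → (t → t)).
At [q [[[X r] R] f]], [[[X r] R] f] : (t → (t → t)) takes q : t, giving (t → t).

(t → t)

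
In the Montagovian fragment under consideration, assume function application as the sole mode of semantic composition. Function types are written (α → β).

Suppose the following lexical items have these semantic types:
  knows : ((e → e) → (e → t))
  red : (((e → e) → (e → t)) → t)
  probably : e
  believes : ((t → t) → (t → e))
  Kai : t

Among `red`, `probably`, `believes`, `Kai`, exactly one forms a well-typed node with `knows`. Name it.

red

red — combines: red : (((e → e) → (e → t)) → t) takes knows : ((e → e) → (e → t)) as argument, giving t.
probably : e — no; knows wants (e → e), and probably wants nothing (atomic).
believes : ((t → t) → (t → e)) — no; knows wants (e → e), and believes wants (t → t).
Kai : t — no; knows wants (e → e), and Kai wants nothing (atomic).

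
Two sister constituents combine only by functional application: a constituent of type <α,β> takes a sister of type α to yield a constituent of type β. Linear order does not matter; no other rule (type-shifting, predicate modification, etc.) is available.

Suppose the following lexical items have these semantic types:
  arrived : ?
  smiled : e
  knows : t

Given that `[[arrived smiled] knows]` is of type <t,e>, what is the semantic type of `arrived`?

<e,<t,<t,e>>>

[[arrived smiled] knows] must have type <t,e>. The sister knows has type t; that is not a function onto <t,e>, so [arrived smiled] must be the functor, of type <t,<t,e>>.
[arrived smiled] must have type <t,<t,e>>. The sister smiled has type e; that is not a function onto <t,<t,e>>, so arrived must be the functor, of type <e,<t,<t,e>>>.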